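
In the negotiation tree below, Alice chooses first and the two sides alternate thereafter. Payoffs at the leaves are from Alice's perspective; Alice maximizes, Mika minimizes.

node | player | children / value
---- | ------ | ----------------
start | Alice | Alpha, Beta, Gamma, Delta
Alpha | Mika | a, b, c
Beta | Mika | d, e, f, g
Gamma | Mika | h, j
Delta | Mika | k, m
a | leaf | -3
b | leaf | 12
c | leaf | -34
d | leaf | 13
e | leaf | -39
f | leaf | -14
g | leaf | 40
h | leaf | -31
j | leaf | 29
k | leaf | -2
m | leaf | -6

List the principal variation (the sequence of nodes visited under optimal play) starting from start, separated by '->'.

Alpha (Mika): min(-3, 12, -34) = -34
Beta (Mika): min(13, -39, -14, 40) = -39
Gamma (Mika): min(-31, 29) = -31
Delta (Mika): min(-2, -6) = -6
start (Alice): max(-34, -39, -31, -6) = -6
At start, Alice picks Delta (highest: -6).
At Delta, Mika picks m (lowest: -6).
Terminal value -6.

start -> Delta -> m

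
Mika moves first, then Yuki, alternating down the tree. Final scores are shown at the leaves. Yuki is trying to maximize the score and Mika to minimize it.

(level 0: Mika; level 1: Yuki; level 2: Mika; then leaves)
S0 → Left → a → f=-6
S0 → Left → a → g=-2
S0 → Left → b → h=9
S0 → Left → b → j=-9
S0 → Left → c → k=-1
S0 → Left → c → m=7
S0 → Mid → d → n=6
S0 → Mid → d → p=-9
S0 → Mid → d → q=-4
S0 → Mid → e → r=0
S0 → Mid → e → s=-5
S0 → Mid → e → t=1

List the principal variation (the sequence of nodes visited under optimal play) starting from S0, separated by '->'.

a (Mika): min(-6, -2) = -6
b (Mika): min(9, -9) = -9
c (Mika): min(-1, 7) = -1
Left (Yuki): max(-6, -9, -1) = -1
d (Mika): min(6, -9, -4) = -9
e (Mika): min(0, -5, 1) = -5
Mid (Yuki): max(-9, -5) = -5
S0 (Mika): min(-1, -5) = -5
At S0, Mika picks Mid (lowest: -5).
At Mid, Yuki picks e (highest: -5).
At e, Mika picks s (lowest: -5).
Terminal value -5.

S0 -> Mid -> e -> s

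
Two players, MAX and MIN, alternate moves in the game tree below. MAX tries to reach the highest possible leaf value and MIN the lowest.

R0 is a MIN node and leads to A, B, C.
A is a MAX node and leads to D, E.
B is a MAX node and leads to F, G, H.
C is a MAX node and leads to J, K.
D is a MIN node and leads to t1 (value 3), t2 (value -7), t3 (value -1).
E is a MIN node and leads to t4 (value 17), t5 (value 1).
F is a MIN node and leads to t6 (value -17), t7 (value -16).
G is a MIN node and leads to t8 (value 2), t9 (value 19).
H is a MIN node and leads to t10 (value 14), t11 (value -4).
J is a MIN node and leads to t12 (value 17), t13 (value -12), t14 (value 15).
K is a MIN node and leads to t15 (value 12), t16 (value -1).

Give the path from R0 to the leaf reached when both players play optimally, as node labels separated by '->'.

R0 -> C -> K -> t16

D (MIN): min(3, -7, -1) = -7
E (MIN): min(17, 1) = 1
A (MAX): max(-7, 1) = 1
F (MIN): min(-17, -16) = -17
G (MIN): min(2, 19) = 2
H (MIN): min(14, -4) = -4
B (MAX): max(-17, 2, -4) = 2
J (MIN): min(17, -12, 15) = -12
K (MIN): min(12, -1) = -1
C (MAX): max(-12, -1) = -1
R0 (MIN): min(1, 2, -1) = -1
At R0, MIN picks C (lowest: -1).
At C, MAX picks K (highest: -1).
At K, MIN picks t16 (lowest: -1).
Terminal value -1.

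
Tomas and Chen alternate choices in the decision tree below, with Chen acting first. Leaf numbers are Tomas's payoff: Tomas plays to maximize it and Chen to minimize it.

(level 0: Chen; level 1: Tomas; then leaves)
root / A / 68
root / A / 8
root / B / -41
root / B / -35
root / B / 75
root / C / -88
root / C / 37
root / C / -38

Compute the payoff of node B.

B (Tomas): max(-41, -35, 75) = 75

75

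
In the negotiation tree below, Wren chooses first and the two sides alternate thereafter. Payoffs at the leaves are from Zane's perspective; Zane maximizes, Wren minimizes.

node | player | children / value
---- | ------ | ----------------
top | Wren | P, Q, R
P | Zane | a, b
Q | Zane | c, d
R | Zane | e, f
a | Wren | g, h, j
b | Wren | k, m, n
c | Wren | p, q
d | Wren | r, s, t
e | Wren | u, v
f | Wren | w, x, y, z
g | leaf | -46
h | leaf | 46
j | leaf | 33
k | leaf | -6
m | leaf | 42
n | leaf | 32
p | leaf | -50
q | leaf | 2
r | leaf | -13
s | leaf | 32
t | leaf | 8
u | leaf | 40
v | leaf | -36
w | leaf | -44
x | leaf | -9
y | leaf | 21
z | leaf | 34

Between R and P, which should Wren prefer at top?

R

e (Wren): min(40, -36) = -36
f (Wren): min(-44, -9, 21, 34) = -44
R (Zane): max(-36, -44) = -36
a (Wren): min(-46, 46, 33) = -46
b (Wren): min(-6, 42, 32) = -6
P (Zane): max(-46, -6) = -6
Wren prefers the lower value; R=-36, P=-6. R is better since -36 < -6.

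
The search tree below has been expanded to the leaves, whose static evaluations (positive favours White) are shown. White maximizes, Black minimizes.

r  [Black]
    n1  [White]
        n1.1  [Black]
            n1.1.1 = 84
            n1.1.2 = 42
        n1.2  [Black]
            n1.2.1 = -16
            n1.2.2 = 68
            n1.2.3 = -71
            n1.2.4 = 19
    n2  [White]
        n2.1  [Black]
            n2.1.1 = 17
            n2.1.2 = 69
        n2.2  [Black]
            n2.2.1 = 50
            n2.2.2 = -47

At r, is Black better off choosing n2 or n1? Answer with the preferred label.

n2.1 (Black): min(17, 69) = 17
n2.2 (Black): min(50, -47) = -47
n2 (White): max(17, -47) = 17
n1.1 (Black): min(84, 42) = 42
n1.2 (Black): min(-16, 68, -71, 19) = -71
n1 (White): max(42, -71) = 42
Black prefers the lower value; n2=17, n1=42. n2 is better since 17 < 42.

n2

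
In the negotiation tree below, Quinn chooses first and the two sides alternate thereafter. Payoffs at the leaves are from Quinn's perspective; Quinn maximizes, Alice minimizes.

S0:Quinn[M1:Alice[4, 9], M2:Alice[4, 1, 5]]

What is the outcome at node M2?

M2 (Alice): min(4, 1, 5) = 1

1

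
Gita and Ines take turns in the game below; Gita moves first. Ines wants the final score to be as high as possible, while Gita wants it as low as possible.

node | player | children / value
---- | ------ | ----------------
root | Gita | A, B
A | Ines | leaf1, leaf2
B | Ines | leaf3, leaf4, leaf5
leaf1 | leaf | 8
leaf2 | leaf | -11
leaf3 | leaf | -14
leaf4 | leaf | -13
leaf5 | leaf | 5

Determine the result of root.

5

A (Ines): max(8, -11) = 8
B (Ines): max(-14, -13, 5) = 5
root (Gita): min(8, 5) = 5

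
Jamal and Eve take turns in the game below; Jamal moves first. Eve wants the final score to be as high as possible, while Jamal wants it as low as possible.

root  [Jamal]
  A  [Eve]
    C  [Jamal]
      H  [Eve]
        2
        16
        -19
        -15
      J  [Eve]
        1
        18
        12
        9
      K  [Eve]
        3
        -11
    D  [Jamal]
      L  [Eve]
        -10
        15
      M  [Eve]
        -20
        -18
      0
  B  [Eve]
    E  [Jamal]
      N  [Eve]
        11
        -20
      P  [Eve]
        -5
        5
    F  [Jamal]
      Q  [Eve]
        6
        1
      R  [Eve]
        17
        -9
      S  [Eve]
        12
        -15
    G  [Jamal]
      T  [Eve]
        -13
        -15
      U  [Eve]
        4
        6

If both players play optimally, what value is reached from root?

H (Eve): max(2, 16, -19, -15) = 16
J (Eve): max(1, 18, 12, 9) = 18
K (Eve): max(3, -11) = 3
C (Jamal): min(16, 18, 3) = 3
L (Eve): max(-10, 15) = 15
M (Eve): max(-20, -18) = -18
D (Jamal): min(15, -18, 0) = -18
A (Eve): max(3, -18) = 3
N (Eve): max(11, -20) = 11
P (Eve): max(-5, 5) = 5
E (Jamal): min(11, 5) = 5
Q (Eve): max(6, 1) = 6
R (Eve): max(17, -9) = 17
S (Eve): max(12, -15) = 12
F (Jamal): min(6, 17, 12) = 6
T (Eve): max(-13, -15) = -13
U (Eve): max(4, 6) = 6
G (Jamal): min(-13, 6) = -13
B (Eve): max(5, 6, -13) = 6
root (Jamal): min(3, 6) = 3

3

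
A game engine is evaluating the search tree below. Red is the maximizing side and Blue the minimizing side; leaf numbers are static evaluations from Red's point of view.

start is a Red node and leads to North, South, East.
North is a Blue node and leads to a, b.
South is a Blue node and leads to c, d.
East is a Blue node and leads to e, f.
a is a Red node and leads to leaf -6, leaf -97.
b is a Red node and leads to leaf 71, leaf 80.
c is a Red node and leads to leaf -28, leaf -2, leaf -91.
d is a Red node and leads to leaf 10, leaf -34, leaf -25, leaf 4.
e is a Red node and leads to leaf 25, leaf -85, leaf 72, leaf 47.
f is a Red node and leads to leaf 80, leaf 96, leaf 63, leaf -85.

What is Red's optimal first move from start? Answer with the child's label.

East

a (Red): max(-6, -97) = -6
b (Red): max(71, 80) = 80
North (Blue): min(-6, 80) = -6
c (Red): max(-28, -2, -91) = -2
d (Red): max(10, -34, -25, 4) = 10
South (Blue): min(-2, 10) = -2
e (Red): max(25, -85, 72, 47) = 72
f (Red): max(80, 96, 63, -85) = 96
East (Blue): min(72, 96) = 72
start (Red): max(-6, -2, 72) = 72
Red at start wants the highest of {North=-6, South=-2, East=72}, so chooses East.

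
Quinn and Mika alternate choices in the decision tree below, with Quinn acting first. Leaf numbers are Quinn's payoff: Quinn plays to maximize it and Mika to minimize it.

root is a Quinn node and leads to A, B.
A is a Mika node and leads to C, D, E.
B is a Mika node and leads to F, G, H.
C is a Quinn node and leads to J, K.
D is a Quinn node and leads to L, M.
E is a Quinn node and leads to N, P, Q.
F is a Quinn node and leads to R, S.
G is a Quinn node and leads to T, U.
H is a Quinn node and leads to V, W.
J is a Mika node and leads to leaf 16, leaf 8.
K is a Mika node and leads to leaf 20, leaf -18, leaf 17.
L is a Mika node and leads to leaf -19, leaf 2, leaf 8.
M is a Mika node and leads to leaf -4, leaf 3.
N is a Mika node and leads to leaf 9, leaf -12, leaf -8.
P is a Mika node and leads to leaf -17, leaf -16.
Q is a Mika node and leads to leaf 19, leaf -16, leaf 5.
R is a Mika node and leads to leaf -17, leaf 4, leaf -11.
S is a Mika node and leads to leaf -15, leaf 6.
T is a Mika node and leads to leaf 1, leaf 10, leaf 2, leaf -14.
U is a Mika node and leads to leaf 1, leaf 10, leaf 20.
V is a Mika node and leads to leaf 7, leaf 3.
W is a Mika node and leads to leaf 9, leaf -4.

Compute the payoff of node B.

R (Mika): min(-17, 4, -11) = -17
S (Mika): min(-15, 6) = -15
F (Quinn): max(-17, -15) = -15
T (Mika): min(1, 10, 2, -14) = -14
U (Mika): min(1, 10, 20) = 1
G (Quinn): max(-14, 1) = 1
V (Mika): min(7, 3) = 3
W (Mika): min(9, -4) = -4
H (Quinn): max(3, -4) = 3
B (Mika): min(-15, 1, 3) = -15

-15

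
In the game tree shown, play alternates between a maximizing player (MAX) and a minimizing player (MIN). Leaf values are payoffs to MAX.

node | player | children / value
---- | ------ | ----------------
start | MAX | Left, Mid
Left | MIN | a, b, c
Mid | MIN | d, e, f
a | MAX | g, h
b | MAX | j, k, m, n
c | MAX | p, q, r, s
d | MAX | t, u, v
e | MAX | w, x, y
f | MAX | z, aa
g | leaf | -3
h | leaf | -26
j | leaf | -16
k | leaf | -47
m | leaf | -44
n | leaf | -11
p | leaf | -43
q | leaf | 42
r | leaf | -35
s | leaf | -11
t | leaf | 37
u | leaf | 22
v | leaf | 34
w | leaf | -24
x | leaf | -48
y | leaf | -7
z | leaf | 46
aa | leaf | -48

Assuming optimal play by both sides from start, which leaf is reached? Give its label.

y

a (MAX): max(-3, -26) = -3
b (MAX): max(-16, -47, -44, -11) = -11
c (MAX): max(-43, 42, -35, -11) = 42
Left (MIN): min(-3, -11, 42) = -11
d (MAX): max(37, 22, 34) = 37
e (MAX): max(-24, -48, -7) = -7
f (MAX): max(46, -48) = 46
Mid (MIN): min(37, -7, 46) = -7
start (MAX): max(-11, -7) = -7
At start, MAX picks Mid (highest: -7).
At Mid, MIN picks e (lowest: -7).
At e, MAX picks y (highest: -7).
Terminal value -7.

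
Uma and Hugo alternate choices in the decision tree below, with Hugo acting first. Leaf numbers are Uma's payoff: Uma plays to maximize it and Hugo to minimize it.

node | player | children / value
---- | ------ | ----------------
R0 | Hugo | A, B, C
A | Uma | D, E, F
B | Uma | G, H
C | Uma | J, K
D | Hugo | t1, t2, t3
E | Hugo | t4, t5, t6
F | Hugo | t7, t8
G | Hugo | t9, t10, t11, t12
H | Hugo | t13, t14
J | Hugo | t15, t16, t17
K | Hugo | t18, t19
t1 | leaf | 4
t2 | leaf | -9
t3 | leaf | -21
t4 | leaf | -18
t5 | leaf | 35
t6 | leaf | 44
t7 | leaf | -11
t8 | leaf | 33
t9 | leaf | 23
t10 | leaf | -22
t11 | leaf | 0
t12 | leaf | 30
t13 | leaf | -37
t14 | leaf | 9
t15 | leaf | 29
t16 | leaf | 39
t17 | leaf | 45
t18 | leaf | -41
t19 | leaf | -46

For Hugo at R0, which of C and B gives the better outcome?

B

J (Hugo): min(29, 39, 45) = 29
K (Hugo): min(-41, -46) = -46
C (Uma): max(29, -46) = 29
G (Hugo): min(23, -22, 0, 30) = -22
H (Hugo): min(-37, 9) = -37
B (Uma): max(-22, -37) = -22
Hugo prefers the lower value; C=29, B=-22. B is better since -22 < 29.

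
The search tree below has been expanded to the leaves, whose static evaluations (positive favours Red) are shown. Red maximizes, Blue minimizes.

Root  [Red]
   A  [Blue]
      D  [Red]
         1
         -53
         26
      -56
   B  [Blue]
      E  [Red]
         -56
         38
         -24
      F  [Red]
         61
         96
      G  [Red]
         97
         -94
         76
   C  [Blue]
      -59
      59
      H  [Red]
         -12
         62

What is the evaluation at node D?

D (Red): max(1, -53, 26) = 26

26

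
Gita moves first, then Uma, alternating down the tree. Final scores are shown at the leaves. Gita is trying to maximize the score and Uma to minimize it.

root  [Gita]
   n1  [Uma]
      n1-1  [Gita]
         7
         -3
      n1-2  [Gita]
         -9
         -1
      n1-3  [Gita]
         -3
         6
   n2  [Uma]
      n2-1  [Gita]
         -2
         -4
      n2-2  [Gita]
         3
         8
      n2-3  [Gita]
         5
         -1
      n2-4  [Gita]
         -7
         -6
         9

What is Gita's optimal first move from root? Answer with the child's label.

n1-1 (Gita): max(7, -3) = 7
n1-2 (Gita): max(-9, -1) = -1
n1-3 (Gita): max(-3, 6) = 6
n1 (Uma): min(7, -1, 6) = -1
n2-1 (Gita): max(-2, -4) = -2
n2-2 (Gita): max(3, 8) = 8
n2-3 (Gita): max(5, -1) = 5
n2-4 (Gita): max(-7, -6, 9) = 9
n2 (Uma): min(-2, 8, 5, 9) = -2
root (Gita): max(-1, -2) = -1
Gita at root wants the highest of {n1=-1, n2=-2}, so chooses n1.

n1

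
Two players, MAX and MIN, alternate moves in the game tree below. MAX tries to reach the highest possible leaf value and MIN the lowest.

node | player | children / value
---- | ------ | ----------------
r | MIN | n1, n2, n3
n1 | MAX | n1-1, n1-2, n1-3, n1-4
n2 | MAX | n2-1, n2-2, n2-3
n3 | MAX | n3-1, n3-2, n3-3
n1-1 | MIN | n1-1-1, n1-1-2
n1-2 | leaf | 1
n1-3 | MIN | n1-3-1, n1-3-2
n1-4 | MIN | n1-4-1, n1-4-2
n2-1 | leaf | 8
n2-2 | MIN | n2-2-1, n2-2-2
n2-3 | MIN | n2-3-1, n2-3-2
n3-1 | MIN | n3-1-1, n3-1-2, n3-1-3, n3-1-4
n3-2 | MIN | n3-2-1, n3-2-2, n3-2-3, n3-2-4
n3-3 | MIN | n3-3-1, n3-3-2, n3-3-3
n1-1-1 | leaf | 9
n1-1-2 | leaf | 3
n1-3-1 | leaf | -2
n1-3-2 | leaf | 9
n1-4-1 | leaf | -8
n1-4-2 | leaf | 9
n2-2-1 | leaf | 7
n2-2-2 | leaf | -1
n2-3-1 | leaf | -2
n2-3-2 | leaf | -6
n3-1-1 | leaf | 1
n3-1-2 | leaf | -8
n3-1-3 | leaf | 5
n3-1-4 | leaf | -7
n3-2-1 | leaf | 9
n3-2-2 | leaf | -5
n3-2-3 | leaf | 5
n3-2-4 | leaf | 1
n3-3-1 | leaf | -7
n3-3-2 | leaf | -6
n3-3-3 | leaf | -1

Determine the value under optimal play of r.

-5

n1-1 (MIN): min(9, 3) = 3
n1-3 (MIN): min(-2, 9) = -2
n1-4 (MIN): min(-8, 9) = -8
n1 (MAX): max(3, 1, -2, -8) = 3
n2-2 (MIN): min(7, -1) = -1
n2-3 (MIN): min(-2, -6) = -6
n2 (MAX): max(8, -1, -6) = 8
n3-1 (MIN): min(1, -8, 5, -7) = -8
n3-2 (MIN): min(9, -5, 5, 1) = -5
n3-3 (MIN): min(-7, -6, -1) = -7
n3 (MAX): max(-8, -5, -7) = -5
r (MIN): min(3, 8, -5) = -5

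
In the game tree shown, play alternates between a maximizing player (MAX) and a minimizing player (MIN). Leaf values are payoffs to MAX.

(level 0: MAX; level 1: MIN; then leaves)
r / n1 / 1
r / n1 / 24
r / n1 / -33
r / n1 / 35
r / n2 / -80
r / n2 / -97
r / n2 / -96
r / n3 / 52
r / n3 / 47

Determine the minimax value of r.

47

n1 (MIN): min(1, 24, -33, 35) = -33
n2 (MIN): min(-80, -97, -96) = -97
n3 (MIN): min(52, 47) = 47
r (MAX): max(-33, -97, 47) = 47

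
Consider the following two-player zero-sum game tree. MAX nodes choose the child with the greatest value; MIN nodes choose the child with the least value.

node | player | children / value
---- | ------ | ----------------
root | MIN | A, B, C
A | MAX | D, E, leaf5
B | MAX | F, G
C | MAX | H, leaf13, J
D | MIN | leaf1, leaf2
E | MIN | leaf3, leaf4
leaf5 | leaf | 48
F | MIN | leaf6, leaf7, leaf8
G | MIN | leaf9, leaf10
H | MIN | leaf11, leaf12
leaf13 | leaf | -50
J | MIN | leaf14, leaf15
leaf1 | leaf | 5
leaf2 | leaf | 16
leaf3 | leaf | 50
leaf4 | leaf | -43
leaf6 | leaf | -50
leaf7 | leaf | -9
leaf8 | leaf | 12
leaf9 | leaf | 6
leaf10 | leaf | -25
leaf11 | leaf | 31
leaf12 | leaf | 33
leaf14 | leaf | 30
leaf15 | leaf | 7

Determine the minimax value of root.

-25

D (MIN): min(5, 16) = 5
E (MIN): min(50, -43) = -43
A (MAX): max(5, -43, 48) = 48
F (MIN): min(-50, -9, 12) = -50
G (MIN): min(6, -25) = -25
B (MAX): max(-50, -25) = -25
H (MIN): min(31, 33) = 31
J (MIN): min(30, 7) = 7
C (MAX): max(31, -50, 7) = 31
root (MIN): min(48, -25, 31) = -25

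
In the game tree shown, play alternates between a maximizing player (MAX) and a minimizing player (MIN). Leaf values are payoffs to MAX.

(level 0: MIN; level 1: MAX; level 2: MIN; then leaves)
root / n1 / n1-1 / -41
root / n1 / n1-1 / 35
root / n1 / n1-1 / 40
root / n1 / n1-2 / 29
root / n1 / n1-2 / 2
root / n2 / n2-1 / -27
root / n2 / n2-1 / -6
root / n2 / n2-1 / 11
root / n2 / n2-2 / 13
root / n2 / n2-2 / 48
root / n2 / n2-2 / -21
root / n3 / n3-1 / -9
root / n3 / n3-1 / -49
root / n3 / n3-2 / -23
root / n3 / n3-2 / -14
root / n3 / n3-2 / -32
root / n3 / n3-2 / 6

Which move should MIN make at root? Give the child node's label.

n1-1 (MIN): min(-41, 35, 40) = -41
n1-2 (MIN): min(29, 2) = 2
n1 (MAX): max(-41, 2) = 2
n2-1 (MIN): min(-27, -6, 11) = -27
n2-2 (MIN): min(13, 48, -21) = -21
n2 (MAX): max(-27, -21) = -21
n3-1 (MIN): min(-9, -49) = -49
n3-2 (MIN): min(-23, -14, -32, 6) = -32
n3 (MAX): max(-49, -32) = -32
root (MIN): min(2, -21, -32) = -32
MIN at root wants the lowest of {n1=2, n2=-21, n3=-32}, so chooses n3.

n3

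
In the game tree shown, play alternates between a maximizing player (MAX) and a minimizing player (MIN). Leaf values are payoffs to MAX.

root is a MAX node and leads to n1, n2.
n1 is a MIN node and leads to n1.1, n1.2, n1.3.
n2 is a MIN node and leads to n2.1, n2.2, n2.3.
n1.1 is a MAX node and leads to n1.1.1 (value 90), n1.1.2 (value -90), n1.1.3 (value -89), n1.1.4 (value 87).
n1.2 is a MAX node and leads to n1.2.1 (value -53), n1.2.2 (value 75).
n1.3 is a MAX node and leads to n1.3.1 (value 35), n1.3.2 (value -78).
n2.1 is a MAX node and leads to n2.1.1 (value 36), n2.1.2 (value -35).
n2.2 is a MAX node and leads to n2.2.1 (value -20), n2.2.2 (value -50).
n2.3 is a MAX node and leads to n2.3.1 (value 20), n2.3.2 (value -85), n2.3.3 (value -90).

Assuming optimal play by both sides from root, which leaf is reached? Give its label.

n1.1 (MAX): max(90, -90, -89, 87) = 90
n1.2 (MAX): max(-53, 75) = 75
n1.3 (MAX): max(35, -78) = 35
n1 (MIN): min(90, 75, 35) = 35
n2.1 (MAX): max(36, -35) = 36
n2.2 (MAX): max(-20, -50) = -20
n2.3 (MAX): max(20, -85, -90) = 20
n2 (MIN): min(36, -20, 20) = -20
root (MAX): max(35, -20) = 35
At root, MAX picks n1 (highest: 35).
At n1, MIN picks n1.3 (lowest: 35).
At n1.3, MAX picks n1.3.1 (highest: 35).
Terminal value 35.

n1.3.1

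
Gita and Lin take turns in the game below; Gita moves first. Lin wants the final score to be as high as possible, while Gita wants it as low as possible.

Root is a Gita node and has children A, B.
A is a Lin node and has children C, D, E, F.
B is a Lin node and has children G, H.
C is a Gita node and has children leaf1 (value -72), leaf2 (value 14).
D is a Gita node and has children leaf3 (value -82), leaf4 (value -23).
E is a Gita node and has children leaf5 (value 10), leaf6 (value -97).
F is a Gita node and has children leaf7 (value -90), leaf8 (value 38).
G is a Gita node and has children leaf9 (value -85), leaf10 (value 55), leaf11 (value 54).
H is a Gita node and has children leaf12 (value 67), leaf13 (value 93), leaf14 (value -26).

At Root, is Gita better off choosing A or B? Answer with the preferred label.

A

C (Gita): min(-72, 14) = -72
D (Gita): min(-82, -23) = -82
E (Gita): min(10, -97) = -97
F (Gita): min(-90, 38) = -90
A (Lin): max(-72, -82, -97, -90) = -72
G (Gita): min(-85, 55, 54) = -85
H (Gita): min(67, 93, -26) = -26
B (Lin): max(-85, -26) = -26
Gita prefers the lower value; A=-72, B=-26. A is better since -72 < -26.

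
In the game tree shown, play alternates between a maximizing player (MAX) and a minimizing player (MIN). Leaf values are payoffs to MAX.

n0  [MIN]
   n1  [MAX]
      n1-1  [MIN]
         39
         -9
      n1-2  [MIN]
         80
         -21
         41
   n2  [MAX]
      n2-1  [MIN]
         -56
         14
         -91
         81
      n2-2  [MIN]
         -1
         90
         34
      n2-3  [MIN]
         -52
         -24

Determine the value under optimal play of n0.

-9

n1-1 (MIN): min(39, -9) = -9
n1-2 (MIN): min(80, -21, 41) = -21
n1 (MAX): max(-9, -21) = -9
n2-1 (MIN): min(-56, 14, -91, 81) = -91
n2-2 (MIN): min(-1, 90, 34) = -1
n2-3 (MIN): min(-52, -24) = -52
n2 (MAX): max(-91, -1, -52) = -1
n0 (MIN): min(-9, -1) = -9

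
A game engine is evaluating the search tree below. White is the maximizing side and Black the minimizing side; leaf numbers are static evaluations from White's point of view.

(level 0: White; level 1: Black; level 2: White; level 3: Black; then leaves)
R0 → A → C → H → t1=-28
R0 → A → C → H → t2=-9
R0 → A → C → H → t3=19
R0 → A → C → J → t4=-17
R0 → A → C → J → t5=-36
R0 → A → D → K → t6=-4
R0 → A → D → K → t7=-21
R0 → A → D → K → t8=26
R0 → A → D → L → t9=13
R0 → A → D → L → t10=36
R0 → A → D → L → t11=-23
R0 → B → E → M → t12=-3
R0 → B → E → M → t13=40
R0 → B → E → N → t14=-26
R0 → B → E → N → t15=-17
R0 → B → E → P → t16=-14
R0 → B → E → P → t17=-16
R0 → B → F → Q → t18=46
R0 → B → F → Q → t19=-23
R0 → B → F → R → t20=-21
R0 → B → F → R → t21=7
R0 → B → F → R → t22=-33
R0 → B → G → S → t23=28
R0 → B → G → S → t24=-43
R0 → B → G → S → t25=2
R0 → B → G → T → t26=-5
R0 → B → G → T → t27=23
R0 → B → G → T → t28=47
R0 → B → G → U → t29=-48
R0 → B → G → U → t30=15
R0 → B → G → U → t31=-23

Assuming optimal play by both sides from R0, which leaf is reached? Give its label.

H (Black): min(-28, -9, 19) = -28
J (Black): min(-17, -36) = -36
C (White): max(-28, -36) = -28
K (Black): min(-4, -21, 26) = -21
L (Black): min(13, 36, -23) = -23
D (White): max(-21, -23) = -21
A (Black): min(-28, -21) = -28
M (Black): min(-3, 40) = -3
N (Black): min(-26, -17) = -26
P (Black): min(-14, -16) = -16
E (White): max(-3, -26, -16) = -3
Q (Black): min(46, -23) = -23
R (Black): min(-21, 7, -33) = -33
F (White): max(-23, -33) = -23
S (Black): min(28, -43, 2) = -43
T (Black): min(-5, 23, 47) = -5
U (Black): min(-48, 15, -23) = -48
G (White): max(-43, -5, -48) = -5
B (Black): min(-3, -23, -5) = -23
R0 (White): max(-28, -23) = -23
At R0, White picks B (highest: -23).
At B, Black picks F (lowest: -23).
At F, White picks Q (highest: -23).
At Q, Black picks t19 (lowest: -23).
Terminal value -23.

t19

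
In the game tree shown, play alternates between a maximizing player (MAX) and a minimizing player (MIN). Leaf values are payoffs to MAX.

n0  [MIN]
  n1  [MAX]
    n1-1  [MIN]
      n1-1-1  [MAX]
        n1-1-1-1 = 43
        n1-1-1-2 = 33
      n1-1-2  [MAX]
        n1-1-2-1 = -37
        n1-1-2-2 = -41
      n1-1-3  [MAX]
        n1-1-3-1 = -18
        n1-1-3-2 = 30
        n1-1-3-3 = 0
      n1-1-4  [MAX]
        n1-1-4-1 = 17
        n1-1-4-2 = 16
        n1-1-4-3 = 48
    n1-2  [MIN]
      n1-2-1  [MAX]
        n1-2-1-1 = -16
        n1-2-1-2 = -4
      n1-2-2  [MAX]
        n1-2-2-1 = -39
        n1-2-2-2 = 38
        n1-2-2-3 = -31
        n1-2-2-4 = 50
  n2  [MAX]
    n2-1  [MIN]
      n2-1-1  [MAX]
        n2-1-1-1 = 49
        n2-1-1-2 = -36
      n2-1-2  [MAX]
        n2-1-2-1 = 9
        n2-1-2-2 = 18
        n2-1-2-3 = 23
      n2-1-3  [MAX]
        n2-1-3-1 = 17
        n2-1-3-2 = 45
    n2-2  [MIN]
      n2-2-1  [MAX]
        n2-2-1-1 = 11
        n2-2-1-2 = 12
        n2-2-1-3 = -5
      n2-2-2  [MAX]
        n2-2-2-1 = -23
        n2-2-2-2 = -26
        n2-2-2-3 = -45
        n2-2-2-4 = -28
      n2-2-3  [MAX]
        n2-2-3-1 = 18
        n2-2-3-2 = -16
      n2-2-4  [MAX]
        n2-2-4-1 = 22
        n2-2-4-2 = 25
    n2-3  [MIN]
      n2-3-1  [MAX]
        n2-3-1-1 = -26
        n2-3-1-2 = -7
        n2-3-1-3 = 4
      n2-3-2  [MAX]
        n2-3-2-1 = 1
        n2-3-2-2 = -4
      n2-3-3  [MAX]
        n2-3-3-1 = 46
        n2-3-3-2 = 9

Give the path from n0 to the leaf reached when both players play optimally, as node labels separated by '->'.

n1-1-1 (MAX): max(43, 33) = 43
n1-1-2 (MAX): max(-37, -41) = -37
n1-1-3 (MAX): max(-18, 30, 0) = 30
n1-1-4 (MAX): max(17, 16, 48) = 48
n1-1 (MIN): min(43, -37, 30, 48) = -37
n1-2-1 (MAX): max(-16, -4) = -4
n1-2-2 (MAX): max(-39, 38, -31, 50) = 50
n1-2 (MIN): min(-4, 50) = -4
n1 (MAX): max(-37, -4) = -4
n2-1-1 (MAX): max(49, -36) = 49
n2-1-2 (MAX): max(9, 18, 23) = 23
n2-1-3 (MAX): max(17, 45) = 45
n2-1 (MIN): min(49, 23, 45) = 23
n2-2-1 (MAX): max(11, 12, -5) = 12
n2-2-2 (MAX): max(-23, -26, -45, -28) = -23
n2-2-3 (MAX): max(18, -16) = 18
n2-2-4 (MAX): max(22, 25) = 25
n2-2 (MIN): min(12, -23, 18, 25) = -23
n2-3-1 (MAX): max(-26, -7, 4) = 4
n2-3-2 (MAX): max(1, -4) = 1
n2-3-3 (MAX): max(46, 9) = 46
n2-3 (MIN): min(4, 1, 46) = 1
n2 (MAX): max(23, -23, 1) = 23
n0 (MIN): min(-4, 23) = -4
At n0, MIN picks n1 (lowest: -4).
At n1, MAX picks n1-2 (highest: -4).
At n1-2, MIN picks n1-2-1 (lowest: -4).
At n1-2-1, MAX picks n1-2-1-2 (highest: -4).
Terminal value -4.

n0 -> n1 -> n1-2 -> n1-2-1 -> n1-2-1-2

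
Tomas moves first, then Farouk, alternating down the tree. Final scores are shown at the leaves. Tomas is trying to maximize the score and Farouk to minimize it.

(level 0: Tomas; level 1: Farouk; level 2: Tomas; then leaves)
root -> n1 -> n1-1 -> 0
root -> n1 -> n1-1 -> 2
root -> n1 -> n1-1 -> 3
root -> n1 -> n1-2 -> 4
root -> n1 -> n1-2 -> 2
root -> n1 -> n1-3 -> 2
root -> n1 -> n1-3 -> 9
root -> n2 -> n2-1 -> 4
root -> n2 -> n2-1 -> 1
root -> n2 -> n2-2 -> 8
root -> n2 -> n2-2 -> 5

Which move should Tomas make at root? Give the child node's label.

n2

n1-1 (Tomas): max(0, 2, 3) = 3
n1-2 (Tomas): max(4, 2) = 4
n1-3 (Tomas): max(2, 9) = 9
n1 (Farouk): min(3, 4, 9) = 3
n2-1 (Tomas): max(4, 1) = 4
n2-2 (Tomas): max(8, 5) = 8
n2 (Farouk): min(4, 8) = 4
root (Tomas): max(3, 4) = 4
Tomas at root wants the highest of {n1=3, n2=4}, so chooses n2.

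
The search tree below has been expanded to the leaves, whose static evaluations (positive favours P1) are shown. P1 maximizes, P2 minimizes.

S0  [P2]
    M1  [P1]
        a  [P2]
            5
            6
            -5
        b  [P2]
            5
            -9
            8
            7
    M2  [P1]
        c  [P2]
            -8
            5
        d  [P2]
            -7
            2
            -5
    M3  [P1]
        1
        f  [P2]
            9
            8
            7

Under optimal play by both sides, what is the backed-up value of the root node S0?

a (P2): min(5, 6, -5) = -5
b (P2): min(5, -9, 8, 7) = -9
M1 (P1): max(-5, -9) = -5
c (P2): min(-8, 5) = -8
d (P2): min(-7, 2, -5) = -7
M2 (P1): max(-8, -7) = -7
f (P2): min(9, 8, 7) = 7
M3 (P1): max(1, 7) = 7
S0 (P2): min(-5, -7, 7) = -7

-7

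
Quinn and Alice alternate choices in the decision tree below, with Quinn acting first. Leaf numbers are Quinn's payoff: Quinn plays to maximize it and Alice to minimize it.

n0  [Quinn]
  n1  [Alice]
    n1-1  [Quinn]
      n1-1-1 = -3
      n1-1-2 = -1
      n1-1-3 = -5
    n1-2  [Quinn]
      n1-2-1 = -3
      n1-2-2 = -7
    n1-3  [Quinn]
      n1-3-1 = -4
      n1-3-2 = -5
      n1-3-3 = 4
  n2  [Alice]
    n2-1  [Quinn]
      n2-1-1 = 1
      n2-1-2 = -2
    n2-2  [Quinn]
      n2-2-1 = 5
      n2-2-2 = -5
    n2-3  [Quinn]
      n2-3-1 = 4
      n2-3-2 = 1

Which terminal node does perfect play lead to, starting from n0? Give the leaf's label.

n2-1-1

n1-1 (Quinn): max(-3, -1, -5) = -1
n1-2 (Quinn): max(-3, -7) = -3
n1-3 (Quinn): max(-4, -5, 4) = 4
n1 (Alice): min(-1, -3, 4) = -3
n2-1 (Quinn): max(1, -2) = 1
n2-2 (Quinn): max(5, -5) = 5
n2-3 (Quinn): max(4, 1) = 4
n2 (Alice): min(1, 5, 4) = 1
n0 (Quinn): max(-3, 1) = 1
At n0, Quinn picks n2 (highest: 1).
At n2, Alice picks n2-1 (lowest: 1).
At n2-1, Quinn picks n2-1-1 (highest: 1).
Terminal value 1.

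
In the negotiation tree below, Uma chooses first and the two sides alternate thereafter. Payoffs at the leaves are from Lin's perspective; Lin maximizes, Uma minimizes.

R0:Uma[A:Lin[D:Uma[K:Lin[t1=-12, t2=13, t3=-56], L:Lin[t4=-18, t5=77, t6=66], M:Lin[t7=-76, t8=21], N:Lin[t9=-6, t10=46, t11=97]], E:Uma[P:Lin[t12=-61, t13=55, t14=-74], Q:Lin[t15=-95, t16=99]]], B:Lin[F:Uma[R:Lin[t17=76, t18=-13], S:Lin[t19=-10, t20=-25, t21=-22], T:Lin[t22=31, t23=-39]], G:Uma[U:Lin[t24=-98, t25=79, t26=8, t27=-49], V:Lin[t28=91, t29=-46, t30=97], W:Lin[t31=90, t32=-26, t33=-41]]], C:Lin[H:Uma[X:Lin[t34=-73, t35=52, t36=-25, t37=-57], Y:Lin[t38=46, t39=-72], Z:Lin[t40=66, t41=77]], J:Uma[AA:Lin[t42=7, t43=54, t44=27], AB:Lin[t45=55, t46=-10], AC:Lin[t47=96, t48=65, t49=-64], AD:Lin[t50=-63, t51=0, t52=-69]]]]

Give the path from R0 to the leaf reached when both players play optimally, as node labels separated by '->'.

R0 -> C -> H -> Y -> t38

K (Lin): max(-12, 13, -56) = 13
L (Lin): max(-18, 77, 66) = 77
M (Lin): max(-76, 21) = 21
N (Lin): max(-6, 46, 97) = 97
D (Uma): min(13, 77, 21, 97) = 13
P (Lin): max(-61, 55, -74) = 55
Q (Lin): max(-95, 99) = 99
E (Uma): min(55, 99) = 55
A (Lin): max(13, 55) = 55
R (Lin): max(76, -13) = 76
S (Lin): max(-10, -25, -22) = -10
T (Lin): max(31, -39) = 31
F (Uma): min(76, -10, 31) = -10
U (Lin): max(-98, 79, 8, -49) = 79
V (Lin): max(91, -46, 97) = 97
W (Lin): max(90, -26, -41) = 90
G (Uma): min(79, 97, 90) = 79
B (Lin): max(-10, 79) = 79
X (Lin): max(-73, 52, -25, -57) = 52
Y (Lin): max(46, -72) = 46
Z (Lin): max(66, 77) = 77
H (Uma): min(52, 46, 77) = 46
AA (Lin): max(7, 54, 27) = 54
AB (Lin): max(55, -10) = 55
AC (Lin): max(96, 65, -64) = 96
AD (Lin): max(-63, 0, -69) = 0
J (Uma): min(54, 55, 96, 0) = 0
C (Lin): max(46, 0) = 46
R0 (Uma): min(55, 79, 46) = 46
At R0, Uma picks C (lowest: 46).
At C, Lin picks H (highest: 46).
At H, Uma picks Y (lowest: 46).
At Y, Lin picks t38 (highest: 46).
Terminal value 46.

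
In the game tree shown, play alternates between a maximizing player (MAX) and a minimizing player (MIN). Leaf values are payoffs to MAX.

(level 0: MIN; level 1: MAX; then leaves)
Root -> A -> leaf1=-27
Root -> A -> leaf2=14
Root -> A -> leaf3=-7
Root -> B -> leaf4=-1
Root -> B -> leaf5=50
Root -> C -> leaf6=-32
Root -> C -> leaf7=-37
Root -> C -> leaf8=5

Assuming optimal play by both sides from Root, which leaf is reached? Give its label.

leaf8

A (MAX): max(-27, 14, -7) = 14
B (MAX): max(-1, 50) = 50
C (MAX): max(-32, -37, 5) = 5
Root (MIN): min(14, 50, 5) = 5
At Root, MIN picks C (lowest: 5).
At C, MAX picks leaf8 (highest: 5).
Terminal value 5.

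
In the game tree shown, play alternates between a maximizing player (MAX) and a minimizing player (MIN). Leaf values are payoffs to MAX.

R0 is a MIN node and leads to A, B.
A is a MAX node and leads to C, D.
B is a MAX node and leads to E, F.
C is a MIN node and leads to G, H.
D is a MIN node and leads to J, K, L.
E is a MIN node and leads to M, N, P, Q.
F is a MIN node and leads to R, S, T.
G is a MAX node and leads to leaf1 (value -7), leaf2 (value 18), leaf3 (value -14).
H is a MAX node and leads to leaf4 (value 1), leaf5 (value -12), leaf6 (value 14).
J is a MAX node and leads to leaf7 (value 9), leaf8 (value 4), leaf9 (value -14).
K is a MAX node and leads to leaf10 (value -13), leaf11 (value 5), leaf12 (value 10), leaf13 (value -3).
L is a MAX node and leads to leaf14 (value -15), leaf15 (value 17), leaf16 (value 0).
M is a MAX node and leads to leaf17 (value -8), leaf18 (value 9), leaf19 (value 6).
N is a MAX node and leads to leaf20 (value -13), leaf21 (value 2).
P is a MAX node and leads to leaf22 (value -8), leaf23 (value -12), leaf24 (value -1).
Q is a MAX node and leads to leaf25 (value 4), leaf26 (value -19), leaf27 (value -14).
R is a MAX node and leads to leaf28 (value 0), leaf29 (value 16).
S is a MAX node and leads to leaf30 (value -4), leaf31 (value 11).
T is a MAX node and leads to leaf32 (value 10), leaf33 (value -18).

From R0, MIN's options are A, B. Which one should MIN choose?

B

G (MAX): max(-7, 18, -14) = 18
H (MAX): max(1, -12, 14) = 14
C (MIN): min(18, 14) = 14
J (MAX): max(9, 4, -14) = 9
K (MAX): max(-13, 5, 10, -3) = 10
L (MAX): max(-15, 17, 0) = 17
D (MIN): min(9, 10, 17) = 9
A (MAX): max(14, 9) = 14
M (MAX): max(-8, 9, 6) = 9
N (MAX): max(-13, 2) = 2
P (MAX): max(-8, -12, -1) = -1
Q (MAX): max(4, -19, -14) = 4
E (MIN): min(9, 2, -1, 4) = -1
R (MAX): max(0, 16) = 16
S (MAX): max(-4, 11) = 11
T (MAX): max(10, -18) = 10
F (MIN): min(16, 11, 10) = 10
B (MAX): max(-1, 10) = 10
R0 (MIN): min(14, 10) = 10
MIN at R0 wants the lowest of {A=14, B=10}, so chooses B.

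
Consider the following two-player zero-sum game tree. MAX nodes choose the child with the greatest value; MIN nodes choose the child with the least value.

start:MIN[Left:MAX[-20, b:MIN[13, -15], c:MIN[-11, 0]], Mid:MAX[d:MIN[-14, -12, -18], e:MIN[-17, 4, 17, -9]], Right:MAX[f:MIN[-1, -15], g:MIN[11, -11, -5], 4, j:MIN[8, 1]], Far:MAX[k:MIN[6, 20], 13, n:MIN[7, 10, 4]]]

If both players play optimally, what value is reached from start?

-17

b (MIN): min(13, -15) = -15
c (MIN): min(-11, 0) = -11
Left (MAX): max(-20, -15, -11) = -11
d (MIN): min(-14, -12, -18) = -18
e (MIN): min(-17, 4, 17, -9) = -17
Mid (MAX): max(-18, -17) = -17
f (MIN): min(-1, -15) = -15
g (MIN): min(11, -11, -5) = -11
j (MIN): min(8, 1) = 1
Right (MAX): max(-15, -11, 4, 1) = 4
k (MIN): min(6, 20) = 6
n (MIN): min(7, 10, 4) = 4
Far (MAX): max(6, 13, 4) = 13
start (MIN): min(-11, -17, 4, 13) = -17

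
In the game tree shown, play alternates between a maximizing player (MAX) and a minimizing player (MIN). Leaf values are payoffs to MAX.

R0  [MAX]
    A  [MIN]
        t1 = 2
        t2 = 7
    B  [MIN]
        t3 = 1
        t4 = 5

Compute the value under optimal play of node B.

1

B (MIN): min(1, 5) = 1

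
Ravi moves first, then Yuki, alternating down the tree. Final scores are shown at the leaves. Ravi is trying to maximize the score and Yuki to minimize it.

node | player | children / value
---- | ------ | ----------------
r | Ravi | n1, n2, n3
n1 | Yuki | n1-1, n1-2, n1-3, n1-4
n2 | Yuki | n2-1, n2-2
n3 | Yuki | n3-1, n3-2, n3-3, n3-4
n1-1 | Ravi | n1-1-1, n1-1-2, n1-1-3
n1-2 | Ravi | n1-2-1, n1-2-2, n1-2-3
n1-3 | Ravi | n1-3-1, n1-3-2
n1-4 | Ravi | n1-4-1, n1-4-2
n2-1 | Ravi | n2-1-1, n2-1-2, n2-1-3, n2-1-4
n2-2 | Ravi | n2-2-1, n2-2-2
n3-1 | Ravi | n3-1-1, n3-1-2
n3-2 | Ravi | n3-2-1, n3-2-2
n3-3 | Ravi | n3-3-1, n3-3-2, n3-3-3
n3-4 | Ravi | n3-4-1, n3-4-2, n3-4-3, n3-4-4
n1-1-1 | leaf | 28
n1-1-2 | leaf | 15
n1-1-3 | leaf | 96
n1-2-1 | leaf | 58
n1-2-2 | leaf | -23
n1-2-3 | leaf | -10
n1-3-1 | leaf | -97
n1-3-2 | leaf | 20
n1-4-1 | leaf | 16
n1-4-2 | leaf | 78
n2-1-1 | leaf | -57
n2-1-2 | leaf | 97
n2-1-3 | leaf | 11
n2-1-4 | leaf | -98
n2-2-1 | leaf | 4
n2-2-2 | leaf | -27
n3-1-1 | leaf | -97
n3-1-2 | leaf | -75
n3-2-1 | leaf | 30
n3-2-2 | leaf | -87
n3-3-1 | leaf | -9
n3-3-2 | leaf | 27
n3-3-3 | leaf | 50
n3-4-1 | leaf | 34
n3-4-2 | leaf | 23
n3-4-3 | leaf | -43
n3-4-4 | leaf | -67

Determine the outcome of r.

n1-1 (Ravi): max(28, 15, 96) = 96
n1-2 (Ravi): max(58, -23, -10) = 58
n1-3 (Ravi): max(-97, 20) = 20
n1-4 (Ravi): max(16, 78) = 78
n1 (Yuki): min(96, 58, 20, 78) = 20
n2-1 (Ravi): max(-57, 97, 11, -98) = 97
n2-2 (Ravi): max(4, -27) = 4
n2 (Yuki): min(97, 4) = 4
n3-1 (Ravi): max(-97, -75) = -75
n3-2 (Ravi): max(30, -87) = 30
n3-3 (Ravi): max(-9, 27, 50) = 50
n3-4 (Ravi): max(34, 23, -43, -67) = 34
n3 (Yuki): min(-75, 30, 50, 34) = -75
r (Ravi): max(20, 4, -75) = 20

20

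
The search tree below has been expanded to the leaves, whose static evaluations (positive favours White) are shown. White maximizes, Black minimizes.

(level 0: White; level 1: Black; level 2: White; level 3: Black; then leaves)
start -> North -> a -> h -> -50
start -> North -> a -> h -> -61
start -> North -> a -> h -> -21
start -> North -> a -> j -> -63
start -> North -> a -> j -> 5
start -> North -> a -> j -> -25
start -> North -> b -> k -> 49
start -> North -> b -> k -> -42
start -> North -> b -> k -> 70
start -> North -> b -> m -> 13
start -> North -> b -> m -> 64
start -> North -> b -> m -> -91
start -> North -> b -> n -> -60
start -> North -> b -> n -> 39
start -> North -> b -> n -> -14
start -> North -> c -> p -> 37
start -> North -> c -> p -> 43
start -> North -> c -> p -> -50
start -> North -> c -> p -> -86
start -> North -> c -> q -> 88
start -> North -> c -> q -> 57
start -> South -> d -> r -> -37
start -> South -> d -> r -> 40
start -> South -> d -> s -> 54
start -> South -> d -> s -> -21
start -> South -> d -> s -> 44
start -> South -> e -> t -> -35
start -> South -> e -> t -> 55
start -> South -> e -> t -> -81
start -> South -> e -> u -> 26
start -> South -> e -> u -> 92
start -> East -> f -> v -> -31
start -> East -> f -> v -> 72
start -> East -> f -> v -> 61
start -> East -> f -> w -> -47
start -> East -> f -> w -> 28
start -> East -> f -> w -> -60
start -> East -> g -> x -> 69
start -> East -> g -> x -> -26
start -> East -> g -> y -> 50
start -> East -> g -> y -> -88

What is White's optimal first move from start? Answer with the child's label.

h (Black): min(-50, -61, -21) = -61
j (Black): min(-63, 5, -25) = -63
a (White): max(-61, -63) = -61
k (Black): min(49, -42, 70) = -42
m (Black): min(13, 64, -91) = -91
n (Black): min(-60, 39, -14) = -60
b (White): max(-42, -91, -60) = -42
p (Black): min(37, 43, -50, -86) = -86
q (Black): min(88, 57) = 57
c (White): max(-86, 57) = 57
North (Black): min(-61, -42, 57) = -61
r (Black): min(-37, 40) = -37
s (Black): min(54, -21, 44) = -21
d (White): max(-37, -21) = -21
t (Black): min(-35, 55, -81) = -81
u (Black): min(26, 92) = 26
e (White): max(-81, 26) = 26
South (Black): min(-21, 26) = -21
v (Black): min(-31, 72, 61) = -31
w (Black): min(-47, 28, -60) = -60
f (White): max(-31, -60) = -31
x (Black): min(69, -26) = -26
y (Black): min(50, -88) = -88
g (White): max(-26, -88) = -26
East (Black): min(-31, -26) = -31
start (White): max(-61, -21, -31) = -21
White at start wants the highest of {North=-61, South=-21, East=-31}, so chooses South.

South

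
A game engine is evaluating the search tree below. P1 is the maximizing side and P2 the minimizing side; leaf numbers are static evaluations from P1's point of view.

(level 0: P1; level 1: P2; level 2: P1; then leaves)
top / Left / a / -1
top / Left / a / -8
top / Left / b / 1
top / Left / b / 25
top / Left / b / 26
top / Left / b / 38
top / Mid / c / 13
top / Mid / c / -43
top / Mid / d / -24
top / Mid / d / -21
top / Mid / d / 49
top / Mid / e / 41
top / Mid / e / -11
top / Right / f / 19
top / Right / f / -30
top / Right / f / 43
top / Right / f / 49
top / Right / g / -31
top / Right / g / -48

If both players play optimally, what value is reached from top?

13

a (P1): max(-1, -8) = -1
b (P1): max(1, 25, 26, 38) = 38
Left (P2): min(-1, 38) = -1
c (P1): max(13, -43) = 13
d (P1): max(-24, -21, 49) = 49
e (P1): max(41, -11) = 41
Mid (P2): min(13, 49, 41) = 13
f (P1): max(19, -30, 43, 49) = 49
g (P1): max(-31, -48) = -31
Right (P2): min(49, -31) = -31
top (P1): max(-1, 13, -31) = 13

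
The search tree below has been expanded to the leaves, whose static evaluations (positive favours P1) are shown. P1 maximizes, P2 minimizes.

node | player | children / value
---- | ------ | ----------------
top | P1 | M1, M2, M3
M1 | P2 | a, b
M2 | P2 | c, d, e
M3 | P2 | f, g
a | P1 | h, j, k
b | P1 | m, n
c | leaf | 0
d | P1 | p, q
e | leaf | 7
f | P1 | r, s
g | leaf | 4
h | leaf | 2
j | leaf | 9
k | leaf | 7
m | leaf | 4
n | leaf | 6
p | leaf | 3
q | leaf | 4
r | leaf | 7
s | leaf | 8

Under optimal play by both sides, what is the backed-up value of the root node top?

a (P1): max(2, 9, 7) = 9
b (P1): max(4, 6) = 6
M1 (P2): min(9, 6) = 6
d (P1): max(3, 4) = 4
M2 (P2): min(0, 4, 7) = 0
f (P1): max(7, 8) = 8
M3 (P2): min(8, 4) = 4
top (P1): max(6, 0, 4) = 6

6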